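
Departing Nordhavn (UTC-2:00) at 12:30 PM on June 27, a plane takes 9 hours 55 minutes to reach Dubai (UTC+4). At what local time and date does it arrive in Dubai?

4:25 AM on June 28

Convert departure to UTC: 12:30 PM + 2:00 = 2:30 PM UTC on Jun 27.
Add 9 hours 55 minutes travel time → 12:25 AM UTC (Jun 28).
Dubai is UTC+4:00, so local arrival = 12:25 AM + 4:00 = 4:25 AM on Jun 28.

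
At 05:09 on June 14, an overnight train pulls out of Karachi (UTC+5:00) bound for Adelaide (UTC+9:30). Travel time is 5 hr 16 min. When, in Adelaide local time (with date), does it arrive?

14:55 on June 14

Convert departure to UTC: 05:09 − 5:00 = 00:09 UTC on Jun 14.
Add 5 hours 16 minutes travel time → 05:25 UTC.
Adelaide is UTC+9:30, so local arrival = 05:25 + 9:30 = 14:55 on Jun 14.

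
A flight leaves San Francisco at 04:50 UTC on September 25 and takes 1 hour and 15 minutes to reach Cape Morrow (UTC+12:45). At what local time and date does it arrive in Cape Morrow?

18:50 on September 25

Departure is given in UTC: 04:50 on Sep 25.
Add 1 hour and 15 minutes → 06:05 UTC.
Cape Morrow is UTC+12:45: 06:05 + 12:45 = 18:50 on Sep 25.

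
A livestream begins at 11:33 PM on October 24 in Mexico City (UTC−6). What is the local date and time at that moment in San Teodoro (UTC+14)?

7:33 PM on October 25

San Teodoro is 20:00 ahead of Mexico City.
Shift by the zone difference: 11:33 PM + 20:00 = 7:33 PM on Oct 25 in San Teodoro.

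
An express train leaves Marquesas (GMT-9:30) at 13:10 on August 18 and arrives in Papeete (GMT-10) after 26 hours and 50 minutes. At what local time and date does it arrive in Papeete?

15:30 on August 19

Papeete is 0:30 behind Marquesas.
After 26 hours and 50 minutes it is 16:00 (Aug 19) in Marquesas.
Shift by the zone difference: 16:00 − 0:30 = 15:30 on Aug 19 in Papeete.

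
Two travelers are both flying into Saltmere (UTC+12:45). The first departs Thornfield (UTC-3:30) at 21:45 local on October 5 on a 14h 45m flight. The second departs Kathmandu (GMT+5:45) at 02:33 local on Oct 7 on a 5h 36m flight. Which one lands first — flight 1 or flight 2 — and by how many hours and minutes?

Flight 1 in UTC: 21:45 + 3:30 = 01:15 on Oct 6.
+14 hours 45 minutes → arrive 16:00 UTC on Oct 6.
Flight 2 in UTC: 02:33 − 5:45 = 20:48 on Oct 6.
+5 hours and 36 minutes → arrive 02:24 UTC on Oct 7.
Flight 1 lands earlier by 10 hours 24 minutes.

the first, by 10 hours 24 minutes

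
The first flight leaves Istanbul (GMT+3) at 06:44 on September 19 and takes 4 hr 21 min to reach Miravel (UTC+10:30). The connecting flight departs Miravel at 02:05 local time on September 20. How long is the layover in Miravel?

7 hours 30 minutes

Convert departure to UTC: 06:44 − 3:00 = 03:44 UTC on Sep 19.
Add 4 hours and 21 minutes flight time → 08:05 UTC.
Miravel is UTC+10:30, so local arrival = 08:05 + 10:30 = 18:35 on Sep 19.
Layover = 02:05 − 18:35 (+1 day) = 7 hours 30 minutes.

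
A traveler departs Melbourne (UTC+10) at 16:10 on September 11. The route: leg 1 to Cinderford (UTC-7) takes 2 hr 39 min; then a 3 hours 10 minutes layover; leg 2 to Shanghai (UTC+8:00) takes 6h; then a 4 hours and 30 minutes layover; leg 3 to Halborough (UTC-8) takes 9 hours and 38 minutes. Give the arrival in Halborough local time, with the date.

00:07 on September 12

Convert departure to UTC: 16:10 − 10:00 = 06:10 UTC on Sep 11.
Add 2 hours and 39 minutes leg 1 → 08:49 UTC.
Add 3 hours and 10 minutes layover in Cinderford → 11:59 UTC.
Add 6 hours leg 2 → 17:59 UTC.
Add 4 hours 30 minutes layover in Shanghai → 22:29 UTC.
Add 9 hours and 38 minutes leg 3 → 08:07 UTC (Sep 12).
Halborough is UTC−8:00, so local arrival = 08:07 − 8:00 = 00:07 on Sep 12.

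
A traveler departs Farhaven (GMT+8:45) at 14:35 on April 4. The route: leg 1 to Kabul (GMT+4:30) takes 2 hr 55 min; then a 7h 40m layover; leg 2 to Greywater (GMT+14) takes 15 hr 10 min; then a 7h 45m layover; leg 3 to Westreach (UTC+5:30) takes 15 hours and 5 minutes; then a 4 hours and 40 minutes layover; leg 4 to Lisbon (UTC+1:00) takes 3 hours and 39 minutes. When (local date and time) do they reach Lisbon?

15:44 on April 6

Convert departure to UTC: 14:35 − 8:45 = 05:50 UTC on Apr 4.
Add 2 hours 55 minutes leg 1 → 08:45 UTC.
Add 7 hours 40 minutes layover in Kabul → 16:25 UTC.
Add 15 hours and 10 minutes leg 2 → 07:35 UTC (Apr 5).
Add 7 hours 45 minutes layover in Greywater → 15:20 UTC.
Add 15 hours and 5 minutes leg 3 → 06:25 UTC (Apr 6).
Add 4 hours and 40 minutes layover in Westreach → 11:05 UTC.
Add 3 hours and 39 minutes leg 4 → 14:44 UTC.
Lisbon is UTC+1:00, so local arrival = 14:44 + 1:00 = 15:44 on Apr 6.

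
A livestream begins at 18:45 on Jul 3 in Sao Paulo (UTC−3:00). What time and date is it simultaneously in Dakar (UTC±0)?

21:45 on July 3

In UTC: 18:45 + 3:00 = 21:45 on Jul 3.
Dakar is UTC+0, so it is 21:45 on Jul 3.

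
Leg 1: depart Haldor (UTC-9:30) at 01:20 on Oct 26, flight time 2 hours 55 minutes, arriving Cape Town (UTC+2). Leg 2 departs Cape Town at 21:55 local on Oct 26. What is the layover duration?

Convert departure to UTC: 01:20 + 9:30 = 10:50 UTC on Oct 26.
Add 2 hours and 55 minutes flight time → 13:45 UTC.
Cape Town is UTC+2:00, so local arrival = 13:45 + 2:00 = 15:45 on Oct 26.
Layover = 21:55 − 15:45 = 6 hours 10 minutes.

6 hours 10 minutes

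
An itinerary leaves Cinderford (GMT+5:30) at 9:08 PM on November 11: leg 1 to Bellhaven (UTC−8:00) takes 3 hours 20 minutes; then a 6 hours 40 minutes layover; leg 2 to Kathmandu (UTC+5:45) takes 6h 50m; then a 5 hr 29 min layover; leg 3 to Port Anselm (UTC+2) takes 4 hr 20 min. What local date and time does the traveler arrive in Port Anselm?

Convert departure to UTC: 9:08 PM − 5:30 = 3:38 PM UTC on Nov 11.
Add 3 hours 20 minutes leg 1 → 6:58 PM UTC.
Add 6 hours 40 minutes layover in Bellhaven → 1:38 AM UTC (Nov 12).
Add 6 hours and 50 minutes leg 2 → 8:28 AM UTC.
Add 5 hours 29 minutes layover in Kathmandu → 1:57 PM UTC.
Add 4 hours 20 minutes leg 3 → 6:17 PM UTC.
Port Anselm is UTC+2:00, so local arrival = 6:17 PM + 2:00 = 8:17 PM on Nov 12.

8:17 PM on Nov 12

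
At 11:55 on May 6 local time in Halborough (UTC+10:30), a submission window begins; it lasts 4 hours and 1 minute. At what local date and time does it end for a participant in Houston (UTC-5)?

Houston is 15:30 behind Halborough.
After 4 hours and 1 minute it is 15:56 in Halborough.
Shift by the zone difference: 15:56 − 15:30 = 00:26 on May 6 in Houston.

00:26 on May 6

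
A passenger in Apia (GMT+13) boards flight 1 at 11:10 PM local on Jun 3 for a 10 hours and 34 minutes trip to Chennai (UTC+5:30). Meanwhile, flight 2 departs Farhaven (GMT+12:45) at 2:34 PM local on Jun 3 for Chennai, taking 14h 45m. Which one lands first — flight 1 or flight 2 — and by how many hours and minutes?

Flight 1 in UTC: 11:10 PM − 13:00 = 10:10 AM on Jun 3.
+10 hours and 34 minutes → arrive 8:44 PM UTC on Jun 3.
Flight 2 in UTC: 2:34 PM − 12:45 = 1:49 AM on Jun 3.
+14 hours 45 minutes → arrive 4:34 PM UTC on Jun 3.
Flight 2 lands earlier by 4 hours 10 minutes.

the second, by 4 hours 10 minutes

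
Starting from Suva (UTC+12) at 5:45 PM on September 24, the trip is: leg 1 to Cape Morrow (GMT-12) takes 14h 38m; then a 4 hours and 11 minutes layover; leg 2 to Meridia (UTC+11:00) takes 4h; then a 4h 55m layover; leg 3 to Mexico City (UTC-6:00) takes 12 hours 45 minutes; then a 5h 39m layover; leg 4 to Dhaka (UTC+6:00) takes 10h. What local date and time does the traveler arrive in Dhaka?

7:53 PM on September 26

Convert departure to UTC: 5:45 PM − 12:00 = 5:45 AM UTC on Sep 24.
Add 14 hours and 38 minutes leg 1 → 8:23 PM UTC.
Add 4 hours 11 minutes layover in Cape Morrow → 12:34 AM UTC (Sep 25).
Add 4 hours leg 2 → 4:34 AM UTC.
Add 4 hours and 55 minutes layover in Meridia → 9:29 AM UTC.
Add 12 hours and 45 minutes leg 3 → 10:14 PM UTC.
Add 5 hours and 39 minutes layover in Mexico City → 3:53 AM UTC (Sep 26).
Add 10 hours leg 4 → 1:53 PM UTC.
Dhaka is UTC+6:00, so local arrival = 1:53 PM + 6:00 = 7:53 PM on Sep 26.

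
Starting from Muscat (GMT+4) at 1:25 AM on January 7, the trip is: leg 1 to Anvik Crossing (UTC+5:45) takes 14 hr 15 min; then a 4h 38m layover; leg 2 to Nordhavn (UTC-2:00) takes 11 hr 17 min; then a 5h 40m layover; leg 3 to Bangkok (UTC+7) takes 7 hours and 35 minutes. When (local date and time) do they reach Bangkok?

Convert departure to UTC: 1:25 AM − 4:00 = 9:25 PM UTC on Jan 6.
Add 14 hours and 15 minutes leg 1 → 11:40 AM UTC (Jan 7).
Add 4 hours and 38 minutes layover in Anvik Crossing → 4:18 PM UTC.
Add 11 hours and 17 minutes leg 2 → 3:35 AM UTC (Jan 8).
Add 5 hours 40 minutes layover in Nordhavn → 9:15 AM UTC.
Add 7 hours and 35 minutes leg 3 → 4:50 PM UTC.
Bangkok is UTC+7:00, so local arrival = 4:50 PM + 7:00 = 11:50 PM on Jan 8.

11:50 PM on January 8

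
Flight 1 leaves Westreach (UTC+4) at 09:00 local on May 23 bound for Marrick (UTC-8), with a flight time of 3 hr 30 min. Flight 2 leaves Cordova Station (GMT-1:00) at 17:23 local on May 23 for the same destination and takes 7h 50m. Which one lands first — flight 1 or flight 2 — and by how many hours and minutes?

the first, by 17 hours 43 minutes

Flight 1 in UTC: 09:00 − 4:00 = 05:00 on May 23.
+3 hours 30 minutes → arrive 08:30 UTC on May 23.
Flight 2 in UTC: 17:23 + 1:00 = 18:23 on May 23.
+7 hours 50 minutes → arrive 02:13 UTC on May 24.
Flight 1 lands earlier by 17 hours 43 minutes.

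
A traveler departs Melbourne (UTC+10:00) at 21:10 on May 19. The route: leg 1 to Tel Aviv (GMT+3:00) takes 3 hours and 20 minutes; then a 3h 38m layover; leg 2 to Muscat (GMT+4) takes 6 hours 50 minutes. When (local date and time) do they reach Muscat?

Convert departure to UTC: 21:10 − 10:00 = 11:10 UTC on May 19.
Add 3 hours and 20 minutes leg 1 → 14:30 UTC.
Add 3 hours and 38 minutes layover in Tel Aviv → 18:08 UTC.
Add 6 hours 50 minutes leg 2 → 00:58 UTC (May 20).
Muscat is UTC+4:00, so local arrival = 00:58 + 4:00 = 04:58 on May 20.

04:58 on May 20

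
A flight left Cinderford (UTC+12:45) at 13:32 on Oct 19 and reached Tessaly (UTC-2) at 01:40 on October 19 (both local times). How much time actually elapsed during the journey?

Departure in UTC: 13:32 − 12:45 = 00:47 on Oct 19.
Arrival in UTC: 01:40 + 2:00 = 03:40 on Oct 19.
Elapsed = 03:40 − 00:47 = 2 hours 53 minutes.

2 hours 53 minutes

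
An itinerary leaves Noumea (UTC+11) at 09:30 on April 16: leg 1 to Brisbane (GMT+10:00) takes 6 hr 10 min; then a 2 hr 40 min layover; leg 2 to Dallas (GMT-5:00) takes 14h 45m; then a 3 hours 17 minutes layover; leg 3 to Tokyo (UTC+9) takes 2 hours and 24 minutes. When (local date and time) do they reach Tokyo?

12:46 on April 17

Convert departure to UTC: 09:30 − 11:00 = 22:30 UTC on Apr 15.
Add 6 hours and 10 minutes leg 1 → 04:40 UTC (Apr 16).
Add 2 hours 40 minutes layover in Brisbane → 07:20 UTC.
Add 14 hours and 45 minutes leg 2 → 22:05 UTC.
Add 3 hours 17 minutes layover in Dallas → 01:22 UTC (Apr 17).
Add 2 hours 24 minutes leg 3 → 03:46 UTC.
Tokyo is UTC+9:00, so local arrival = 03:46 + 9:00 = 12:46 on Apr 17.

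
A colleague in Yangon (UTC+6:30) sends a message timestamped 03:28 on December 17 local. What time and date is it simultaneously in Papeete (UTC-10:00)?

In UTC: 03:28 − 6:30 = 20:58 on Dec 16.
Papeete is UTC−10:00: 20:58 − 10:00 = 10:58 on Dec 16.

10:58 on December 16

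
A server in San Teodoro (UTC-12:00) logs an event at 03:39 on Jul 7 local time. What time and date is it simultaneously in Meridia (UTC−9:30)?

Meridia is 2:30 ahead of San Teodoro.
Shift by the zone difference: 03:39 + 2:30 = 06:09 on Jul 7 in Meridia.

06:09 on Jul 7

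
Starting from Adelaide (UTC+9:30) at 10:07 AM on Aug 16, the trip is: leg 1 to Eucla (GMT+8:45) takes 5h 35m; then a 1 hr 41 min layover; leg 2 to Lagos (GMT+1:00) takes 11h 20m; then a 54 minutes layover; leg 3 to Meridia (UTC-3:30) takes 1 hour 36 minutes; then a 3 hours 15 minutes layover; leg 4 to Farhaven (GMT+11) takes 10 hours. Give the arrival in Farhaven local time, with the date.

9:58 PM on August 17

Convert departure to UTC: 10:07 AM − 9:30 = 12:37 AM UTC on Aug 16.
Add 5 hours 35 minutes leg 1 → 6:12 AM UTC.
Add 1 hour and 41 minutes layover in Eucla → 7:53 AM UTC.
Add 11 hours and 20 minutes leg 2 → 7:13 PM UTC.
Add 54 minutes layover in Lagos → 8:07 PM UTC.
Add 1 hour 36 minutes leg 3 → 9:43 PM UTC.
Add 3 hours 15 minutes layover in Meridia → 12:58 AM UTC (Aug 17).
Add 10 hours leg 4 → 10:58 AM UTC.
Farhaven is UTC+11:00, so local arrival = 10:58 AM + 11:00 = 9:58 PM on Aug 17.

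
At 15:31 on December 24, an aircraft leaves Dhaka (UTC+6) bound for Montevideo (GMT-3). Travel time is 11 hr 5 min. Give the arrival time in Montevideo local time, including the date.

Montevideo is 9:00 behind Dhaka.
After 11 hours and 5 minutes it is 02:36 (Dec 25) in Dhaka.
Shift by the zone difference: 02:36 − 9:00 = 17:36 on Dec 24 in Montevideo.

17:36 on Dec 24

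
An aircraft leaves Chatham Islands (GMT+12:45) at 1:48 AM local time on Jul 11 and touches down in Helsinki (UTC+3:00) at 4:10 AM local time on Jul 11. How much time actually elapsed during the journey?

12 hours 7 minutes

Helsinki is 9:45 behind Chatham Islands.
Clock-face elapsed time (ignoring zones) is 2 hours 22 minutes.
Actual elapsed = 2 hours 22 minutes + 9:45 = 12 hours 7 minutes.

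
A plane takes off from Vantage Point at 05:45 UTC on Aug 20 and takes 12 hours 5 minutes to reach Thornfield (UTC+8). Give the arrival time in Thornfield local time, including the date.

Departure is given in UTC: 05:45 on Aug 20.
Add 12 hours and 5 minutes → 17:50 UTC.
Thornfield is UTC+8:00: 17:50 + 8:00 = 01:50 on Aug 21.

01:50 on August 21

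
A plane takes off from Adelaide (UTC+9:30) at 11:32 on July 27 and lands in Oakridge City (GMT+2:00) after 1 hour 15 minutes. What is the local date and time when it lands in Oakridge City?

05:17 on July 27

Oakridge City is 7:30 behind Adelaide.
After 1 hour 15 minutes it is 12:47 in Adelaide.
Shift by the zone difference: 12:47 − 7:30 = 05:17 on Jul 27 in Oakridge City.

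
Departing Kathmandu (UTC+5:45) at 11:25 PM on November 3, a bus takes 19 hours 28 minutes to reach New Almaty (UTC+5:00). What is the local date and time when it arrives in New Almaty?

New Almaty is 0:45 behind Kathmandu.
After 19 hours and 28 minutes it is 6:53 PM (Nov 4) in Kathmandu.
Shift by the zone difference: 6:53 PM − 0:45 = 6:08 PM on Nov 4 in New Almaty.

6:08 PM on November 4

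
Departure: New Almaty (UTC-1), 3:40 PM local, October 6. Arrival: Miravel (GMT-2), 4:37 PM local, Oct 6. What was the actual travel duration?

1 hour 57 minutes

Departure in UTC: 3:40 PM + 1:00 = 4:40 PM on Oct 6.
Arrival in UTC: 4:37 PM + 2:00 = 6:37 PM on Oct 6.
Elapsed = 6:37 PM − 4:40 PM = 1 hour 57 minutes.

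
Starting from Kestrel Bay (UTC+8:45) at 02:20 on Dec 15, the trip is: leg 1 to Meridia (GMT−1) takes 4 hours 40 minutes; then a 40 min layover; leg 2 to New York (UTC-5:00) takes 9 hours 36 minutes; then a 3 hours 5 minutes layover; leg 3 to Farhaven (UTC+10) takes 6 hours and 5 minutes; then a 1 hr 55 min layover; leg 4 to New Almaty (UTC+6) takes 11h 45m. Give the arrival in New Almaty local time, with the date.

Convert departure to UTC: 02:20 − 8:45 = 17:35 UTC on Dec 14.
Add 4 hours and 40 minutes leg 1 → 22:15 UTC.
Add 40 minutes layover in Meridia → 22:55 UTC.
Add 9 hours 36 minutes leg 2 → 08:31 UTC (Dec 15).
Add 3 hours and 5 minutes layover in New York → 11:36 UTC.
Add 6 hours 5 minutes leg 3 → 17:41 UTC.
Add 1 hour 55 minutes layover in Farhaven → 19:36 UTC.
Add 11 hours 45 minutes leg 4 → 07:21 UTC (Dec 16).
New Almaty is UTC+6:00, so local arrival = 07:21 + 6:00 = 13:21 on Dec 16.

13:21 on December 16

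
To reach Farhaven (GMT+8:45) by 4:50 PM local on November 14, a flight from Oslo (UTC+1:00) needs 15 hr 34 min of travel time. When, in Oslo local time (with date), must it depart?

5:31 PM on November 13

Target arrival in UTC: 4:50 PM − 8:45 = 8:05 AM on Nov 14.
Subtract 15 hours 34 minutes → departure 4:31 PM UTC on Nov 13.
Oslo is UTC+1:00: 4:31 PM + 1:00 = 5:31 PM on Nov 13.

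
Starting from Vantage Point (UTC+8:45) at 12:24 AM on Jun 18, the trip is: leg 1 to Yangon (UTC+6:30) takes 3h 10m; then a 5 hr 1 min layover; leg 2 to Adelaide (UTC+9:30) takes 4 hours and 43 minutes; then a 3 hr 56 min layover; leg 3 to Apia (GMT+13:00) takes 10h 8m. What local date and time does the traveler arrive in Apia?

Convert departure to UTC: 12:24 AM − 8:45 = 3:39 PM UTC on Jun 17.
Add 3 hours and 10 minutes leg 1 → 6:49 PM UTC.
Add 5 hours and 1 minute layover in Yangon → 11:50 PM UTC.
Add 4 hours 43 minutes leg 2 → 4:33 AM UTC (Jun 18).
Add 3 hours and 56 minutes layover in Adelaide → 8:29 AM UTC.
Add 10 hours and 8 minutes leg 3 → 6:37 PM UTC.
Apia is UTC+13:00, so local arrival = 6:37 PM + 13:00 = 7:37 AM on Jun 19.

7:37 AM on June 19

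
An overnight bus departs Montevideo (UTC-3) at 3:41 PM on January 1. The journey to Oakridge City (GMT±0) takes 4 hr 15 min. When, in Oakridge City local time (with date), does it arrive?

Convert departure to UTC: 3:41 PM + 3:00 = 6:41 PM UTC on Jan 1.
Add 4 hours and 15 minutes travel time → 10:56 PM UTC.
Oakridge City is UTC+0, so local arrival is the same: 10:56 PM on Jan 1.

10:56 PM on Jan 1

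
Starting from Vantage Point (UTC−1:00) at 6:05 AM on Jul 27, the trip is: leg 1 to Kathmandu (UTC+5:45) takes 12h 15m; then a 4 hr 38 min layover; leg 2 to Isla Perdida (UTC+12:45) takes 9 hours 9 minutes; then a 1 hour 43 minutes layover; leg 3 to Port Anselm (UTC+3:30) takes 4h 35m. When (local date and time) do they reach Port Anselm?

6:55 PM on July 28

Convert departure to UTC: 6:05 AM + 1:00 = 7:05 AM UTC on Jul 27.
Add 12 hours 15 minutes leg 1 → 7:20 PM UTC.
Add 4 hours 38 minutes layover in Kathmandu → 11:58 PM UTC.
Add 9 hours 9 minutes leg 2 → 9:07 AM UTC (Jul 28).
Add 1 hour and 43 minutes layover in Isla Perdida → 10:50 AM UTC.
Add 4 hours 35 minutes leg 3 → 3:25 PM UTC.
Port Anselm is UTC+3:30, so local arrival = 3:25 PM + 3:30 = 6:55 PM on Jul 28.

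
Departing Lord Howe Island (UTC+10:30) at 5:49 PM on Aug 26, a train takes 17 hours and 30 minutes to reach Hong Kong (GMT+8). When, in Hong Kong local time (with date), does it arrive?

Convert departure to UTC: 5:49 PM − 10:30 = 7:19 AM UTC on Aug 26.
Add 17 hours and 30 minutes travel time → 12:49 AM UTC (Aug 27).
Hong Kong is UTC+8:00, so local arrival = 12:49 AM + 8:00 = 8:49 AM on Aug 27.

8:49 AM on August 27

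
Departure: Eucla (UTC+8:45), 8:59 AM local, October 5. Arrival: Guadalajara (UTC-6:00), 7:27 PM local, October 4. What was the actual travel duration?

Guadalajara is 14:45 behind Eucla.
Clock-face elapsed time (ignoring zones) is −13 hours 32 minutes.
Actual elapsed = −13 hours 32 minutes + 14:45 = 1 hour 13 minutes.

1 hour 13 minutes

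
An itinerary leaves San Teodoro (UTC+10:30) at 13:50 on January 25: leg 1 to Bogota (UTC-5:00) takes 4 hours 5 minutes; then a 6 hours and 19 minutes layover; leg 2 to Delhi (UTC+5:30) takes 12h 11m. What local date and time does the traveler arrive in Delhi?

Convert departure to UTC: 13:50 − 10:30 = 03:20 UTC on Jan 25.
Add 4 hours and 5 minutes leg 1 → 07:25 UTC.
Add 6 hours 19 minutes layover in Bogota → 13:44 UTC.
Add 12 hours and 11 minutes leg 2 → 01:55 UTC (Jan 26).
Delhi is UTC+5:30, so local arrival = 01:55 + 5:30 = 07:25 on Jan 26.

07:25 on January 26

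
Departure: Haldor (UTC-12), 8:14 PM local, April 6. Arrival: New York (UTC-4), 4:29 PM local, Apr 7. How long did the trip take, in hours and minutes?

Departure in UTC: 8:14 PM + 12:00 = 8:14 AM on Apr 7.
Arrival in UTC: 4:29 PM + 4:00 = 8:29 PM on Apr 7.
Elapsed = 8:29 PM − 8:14 AM = 12 hours 15 minutes.

12 hours 15 minutes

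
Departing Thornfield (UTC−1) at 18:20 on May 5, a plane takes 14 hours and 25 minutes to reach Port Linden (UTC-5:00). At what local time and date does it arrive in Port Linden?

Convert departure to UTC: 18:20 + 1:00 = 19:20 UTC on May 5.
Add 14 hours and 25 minutes travel time → 09:45 UTC (May 6).
Port Linden is UTC−5:00, so local arrival = 09:45 − 5:00 = 04:45 on May 6.

04:45 on May 6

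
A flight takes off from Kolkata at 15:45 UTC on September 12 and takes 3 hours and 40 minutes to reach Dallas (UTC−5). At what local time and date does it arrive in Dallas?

Departure is given in UTC: 15:45 on Sep 12.
Add 3 hours 40 minutes → 19:25 UTC.
Dallas is UTC−5:00: 19:25 − 5:00 = 14:25 on Sep 12.

14:25 on September 12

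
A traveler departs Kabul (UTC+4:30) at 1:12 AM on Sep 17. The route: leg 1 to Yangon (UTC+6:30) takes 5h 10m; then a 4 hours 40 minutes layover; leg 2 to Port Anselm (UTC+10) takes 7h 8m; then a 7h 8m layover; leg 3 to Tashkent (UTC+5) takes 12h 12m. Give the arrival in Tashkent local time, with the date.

Convert departure to UTC: 1:12 AM − 4:30 = 8:42 PM UTC on Sep 16.
Add 5 hours 10 minutes leg 1 → 1:52 AM UTC (Sep 17).
Add 4 hours 40 minutes layover in Yangon → 6:32 AM UTC.
Add 7 hours 8 minutes leg 2 → 1:40 PM UTC.
Add 7 hours and 8 minutes layover in Port Anselm → 8:48 PM UTC.
Add 12 hours and 12 minutes leg 3 → 9:00 AM UTC (Sep 18).
Tashkent is UTC+5:00, so local arrival = 9:00 AM + 5:00 = 2:00 PM on Sep 18.

2:00 PM on September 18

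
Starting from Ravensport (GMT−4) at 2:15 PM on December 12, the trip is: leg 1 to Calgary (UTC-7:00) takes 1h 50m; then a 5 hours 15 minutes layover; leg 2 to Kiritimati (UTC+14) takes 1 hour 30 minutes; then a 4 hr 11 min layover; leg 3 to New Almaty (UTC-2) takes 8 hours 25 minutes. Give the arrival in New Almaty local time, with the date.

Convert departure to UTC: 2:15 PM + 4:00 = 6:15 PM UTC on Dec 12.
Add 1 hour 50 minutes leg 1 → 8:05 PM UTC.
Add 5 hours and 15 minutes layover in Calgary → 1:20 AM UTC (Dec 13).
Add 1 hour 30 minutes leg 2 → 2:50 AM UTC.
Add 4 hours 11 minutes layover in Kiritimati → 7:01 AM UTC.
Add 8 hours and 25 minutes leg 3 → 3:26 PM UTC.
New Almaty is UTC−2:00, so local arrival = 3:26 PM − 2:00 = 1:26 PM on Dec 13.

1:26 PM on December 13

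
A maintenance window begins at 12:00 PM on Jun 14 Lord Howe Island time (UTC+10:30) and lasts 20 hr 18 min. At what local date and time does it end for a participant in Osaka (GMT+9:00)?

Convert start to UTC: 12:00 PM − 10:30 = 1:30 AM UTC on Jun 14.
Add 20 hours 18 minutes duration → 9:48 PM UTC.
Osaka is UTC+9:00, so local end time = 9:48 PM + 9:00 = 6:48 AM on Jun 15.

6:48 AM on June 15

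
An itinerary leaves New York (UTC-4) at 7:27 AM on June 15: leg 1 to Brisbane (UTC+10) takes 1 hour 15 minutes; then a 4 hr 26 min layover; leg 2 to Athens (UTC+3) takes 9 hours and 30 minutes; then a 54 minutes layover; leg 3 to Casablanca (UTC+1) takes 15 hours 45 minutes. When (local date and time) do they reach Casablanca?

Convert departure to UTC: 7:27 AM + 4:00 = 11:27 AM UTC on Jun 15.
Add 1 hour 15 minutes leg 1 → 12:42 PM UTC.
Add 4 hours 26 minutes layover in Brisbane → 5:08 PM UTC.
Add 9 hours and 30 minutes leg 2 → 2:38 AM UTC (Jun 16).
Add 54 minutes layover in Athens → 3:32 AM UTC.
Add 15 hours and 45 minutes leg 3 → 7:17 PM UTC.
Casablanca is UTC+1:00, so local arrival = 7:17 PM + 1:00 = 8:17 PM on Jun 16.

8:17 PM on Jun 16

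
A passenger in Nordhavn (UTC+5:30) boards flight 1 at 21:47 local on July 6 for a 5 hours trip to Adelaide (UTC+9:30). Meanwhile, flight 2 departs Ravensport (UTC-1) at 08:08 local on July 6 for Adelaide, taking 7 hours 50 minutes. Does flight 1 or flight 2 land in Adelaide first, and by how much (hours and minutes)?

the second, by 4 hours 19 minutes

Flight 1 in UTC: 21:47 − 5:30 = 16:17 on Jul 6.
+5 hours → arrive 21:17 UTC on Jul 6.
Flight 2 in UTC: 08:08 + 1:00 = 09:08 on Jul 6.
+7 hours 50 minutes → arrive 16:58 UTC on Jul 6.
Flight 2 lands earlier by 4 hours 19 minutes.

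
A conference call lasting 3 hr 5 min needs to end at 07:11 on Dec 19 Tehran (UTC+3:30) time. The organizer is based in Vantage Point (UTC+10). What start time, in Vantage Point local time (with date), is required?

10:36 on December 19

Target end time in UTC: 07:11 − 3:30 = 03:41 on Dec 19.
Subtract 3 hours 5 minutes → start 00:36 UTC on Dec 19.
Vantage Point is UTC+10:00: 00:36 + 10:00 = 10:36 on Dec 19.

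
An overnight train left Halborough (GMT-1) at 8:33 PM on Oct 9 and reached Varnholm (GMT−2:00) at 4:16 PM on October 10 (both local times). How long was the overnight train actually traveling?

20 hours 43 minutes

Departure in UTC: 8:33 PM + 1:00 = 9:33 PM on Oct 9.
Arrival in UTC: 4:16 PM + 2:00 = 6:16 PM on Oct 10.
Elapsed = 6:16 PM − 9:33 PM (+1 day) = 20 hours 43 minutes.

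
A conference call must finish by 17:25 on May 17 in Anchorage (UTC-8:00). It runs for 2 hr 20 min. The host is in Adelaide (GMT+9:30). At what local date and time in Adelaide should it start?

08:35 on May 18

Target end time in UTC: 17:25 + 8:00 = 01:25 on May 18.
Subtract 2 hours 20 minutes → start 23:05 UTC on May 17.
Adelaide is UTC+9:30: 23:05 + 9:30 = 08:35 on May 18.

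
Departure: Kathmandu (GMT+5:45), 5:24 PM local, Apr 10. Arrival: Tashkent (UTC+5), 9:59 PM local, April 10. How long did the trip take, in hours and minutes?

5 hours 20 minutes

Tashkent is 0:45 behind Kathmandu.
Clock-face elapsed time (ignoring zones) is 4 hours 35 minutes.
Actual elapsed = 4 hours 35 minutes + 0:45 = 5 hours 20 minutes.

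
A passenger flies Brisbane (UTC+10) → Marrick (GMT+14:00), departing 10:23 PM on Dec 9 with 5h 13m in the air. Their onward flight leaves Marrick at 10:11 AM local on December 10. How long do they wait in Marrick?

Convert departure to UTC: 10:23 PM − 10:00 = 12:23 PM UTC on Dec 9.
Add 5 hours 13 minutes flight time → 5:36 PM UTC.
Marrick is UTC+14:00, so local arrival = 5:36 PM + 14:00 = 7:36 AM on Dec 10.
Layover = 10:11 AM − 7:36 AM = 2 hours 35 minutes.

2 hours 35 minutes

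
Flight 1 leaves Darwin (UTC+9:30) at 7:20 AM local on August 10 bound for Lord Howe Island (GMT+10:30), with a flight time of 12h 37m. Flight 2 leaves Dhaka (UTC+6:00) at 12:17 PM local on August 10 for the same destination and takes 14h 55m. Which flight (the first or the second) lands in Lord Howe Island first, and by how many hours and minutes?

the first, by 10 hours 45 minutes

Flight 1 in UTC: 7:20 AM − 9:30 = 9:50 PM on Aug 9.
+12 hours 37 minutes → arrive 10:27 AM UTC on Aug 10.
Flight 2 in UTC: 12:17 PM − 6:00 = 6:17 AM on Aug 10.
+14 hours and 55 minutes → arrive 9:12 PM UTC on Aug 10.
Flight 1 lands earlier by 10 hours 45 minutes.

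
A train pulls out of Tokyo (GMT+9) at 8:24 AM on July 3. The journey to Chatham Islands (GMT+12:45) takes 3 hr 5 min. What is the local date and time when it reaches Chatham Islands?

3:14 PM on July 3

Chatham Islands is 3:45 ahead of Tokyo.
After 3 hours 5 minutes it is 11:29 AM in Tokyo.
Shift by the zone difference: 11:29 AM + 3:45 = 3:14 PM on Jul 3 in Chatham Islands.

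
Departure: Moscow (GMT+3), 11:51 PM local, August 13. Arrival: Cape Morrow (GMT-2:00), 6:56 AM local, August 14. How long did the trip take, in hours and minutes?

Cape Morrow is 5:00 behind Moscow.
Clock-face elapsed time (ignoring zones) is 7 hours 5 minutes.
Actual elapsed = 7 hours 5 minutes + 5:00 = 12 hours 5 minutes.

12 hours 5 minutes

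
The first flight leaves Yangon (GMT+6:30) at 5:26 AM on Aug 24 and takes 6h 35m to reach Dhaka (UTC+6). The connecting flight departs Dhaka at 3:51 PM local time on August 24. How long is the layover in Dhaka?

4 hours 20 minutes

Convert departure to UTC: 5:26 AM − 6:30 = 10:56 PM UTC on Aug 23.
Add 6 hours 35 minutes flight time → 5:31 AM UTC (Aug 24).
Dhaka is UTC+6:00, so local arrival = 5:31 AM + 6:00 = 11:31 AM on Aug 24.
Layover = 3:51 PM − 11:31 AM = 4 hours 20 minutes.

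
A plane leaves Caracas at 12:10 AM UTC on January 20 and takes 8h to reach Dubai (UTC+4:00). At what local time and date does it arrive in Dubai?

12:10 PM on January 20

Departure is given in UTC: 12:10 AM on Jan 20.
Add 8 hours → 8:10 AM UTC.
Dubai is UTC+4:00: 8:10 AM + 4:00 = 12:10 PM on Jan 20.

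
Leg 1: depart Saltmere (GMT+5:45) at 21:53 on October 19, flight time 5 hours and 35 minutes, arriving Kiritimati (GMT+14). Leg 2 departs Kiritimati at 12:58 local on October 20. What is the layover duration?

Convert departure to UTC: 21:53 − 5:45 = 16:08 UTC on Oct 19.
Add 5 hours 35 minutes flight time → 21:43 UTC.
Kiritimati is UTC+14:00, so local arrival = 21:43 + 14:00 = 11:43 on Oct 20.
Layover = 12:58 − 11:43 = 1 hour 15 minutes.

1 hour 15 minutes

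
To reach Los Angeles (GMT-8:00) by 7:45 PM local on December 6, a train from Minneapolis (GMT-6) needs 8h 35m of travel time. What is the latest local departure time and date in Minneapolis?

Target arrival in UTC: 7:45 PM + 8:00 = 3:45 AM on Dec 7.
Subtract 8 hours and 35 minutes → departure 7:10 PM UTC on Dec 6.
Minneapolis is UTC−6:00: 7:10 PM − 6:00 = 1:10 PM on Dec 6.

1:10 PM on December 6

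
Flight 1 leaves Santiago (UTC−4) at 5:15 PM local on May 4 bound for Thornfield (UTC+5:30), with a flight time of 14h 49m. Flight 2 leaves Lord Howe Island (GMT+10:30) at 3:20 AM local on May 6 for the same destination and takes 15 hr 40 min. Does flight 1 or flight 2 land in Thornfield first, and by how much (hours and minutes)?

the first, by 20 hours 26 minutes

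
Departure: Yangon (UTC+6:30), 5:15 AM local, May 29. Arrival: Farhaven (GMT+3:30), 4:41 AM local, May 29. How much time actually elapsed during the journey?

Departure in UTC: 5:15 AM − 6:30 = 10:45 PM on May 28.
Arrival in UTC: 4:41 AM − 3:30 = 1:11 AM on May 29.
Elapsed = 1:11 AM − 10:45 PM (+1 day) = 2 hours 26 minutes.

2 hours 26 minutes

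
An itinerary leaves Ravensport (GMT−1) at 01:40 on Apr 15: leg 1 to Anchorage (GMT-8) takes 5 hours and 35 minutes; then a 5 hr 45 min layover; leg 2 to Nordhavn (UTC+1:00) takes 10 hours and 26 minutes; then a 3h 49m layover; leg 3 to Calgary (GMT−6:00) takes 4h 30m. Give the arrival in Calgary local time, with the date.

Convert departure to UTC: 01:40 + 1:00 = 02:40 UTC on Apr 15.
Add 5 hours and 35 minutes leg 1 → 08:15 UTC.
Add 5 hours and 45 minutes layover in Anchorage → 14:00 UTC.
Add 10 hours and 26 minutes leg 2 → 00:26 UTC (Apr 16).
Add 3 hours 49 minutes layover in Nordhavn → 04:15 UTC.
Add 4 hours 30 minutes leg 3 → 08:45 UTC.
Calgary is UTC−6:00, so local arrival = 08:45 − 6:00 = 02:45 on Apr 16.

02:45 on April 16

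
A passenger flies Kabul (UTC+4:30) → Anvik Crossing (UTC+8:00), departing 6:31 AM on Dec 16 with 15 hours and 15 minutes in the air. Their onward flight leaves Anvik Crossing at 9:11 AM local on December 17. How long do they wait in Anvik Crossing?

7 hours 55 minutes

Convert departure to UTC: 6:31 AM − 4:30 = 2:01 AM UTC on Dec 16.
Add 15 hours 15 minutes flight time → 5:16 PM UTC.
Anvik Crossing is UTC+8:00, so local arrival = 5:16 PM + 8:00 = 1:16 AM on Dec 17.
Layover = 9:11 AM − 1:16 AM = 7 hours 55 minutes.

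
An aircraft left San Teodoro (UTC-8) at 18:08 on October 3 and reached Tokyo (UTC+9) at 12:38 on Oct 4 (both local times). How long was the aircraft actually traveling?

1 hour 30 minutes

Departure in UTC: 18:08 + 8:00 = 02:08 on Oct 4.
Arrival in UTC: 12:38 − 9:00 = 03:38 on Oct 4.
Elapsed = 03:38 − 02:08 = 1 hour 30 minutes.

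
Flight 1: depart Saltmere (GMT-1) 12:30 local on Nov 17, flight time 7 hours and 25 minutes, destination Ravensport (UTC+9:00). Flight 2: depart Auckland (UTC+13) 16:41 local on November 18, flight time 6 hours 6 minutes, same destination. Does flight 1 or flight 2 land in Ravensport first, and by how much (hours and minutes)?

Flight 1 in UTC: 12:30 + 1:00 = 13:30 on Nov 17.
+7 hours and 25 minutes → arrive 20:55 UTC on Nov 17.
Flight 2 in UTC: 16:41 − 13:00 = 03:41 on Nov 18.
+6 hours 6 minutes → arrive 09:47 UTC on Nov 18.
Flight 1 lands earlier by 12 hours 52 minutes.

the first, by 12 hours 52 minutes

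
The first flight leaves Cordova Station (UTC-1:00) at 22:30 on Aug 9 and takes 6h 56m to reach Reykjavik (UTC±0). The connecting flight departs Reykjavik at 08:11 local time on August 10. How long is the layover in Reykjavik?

Convert departure to UTC: 22:30 + 1:00 = 23:30 UTC on Aug 9.
Add 6 hours and 56 minutes flight time → 06:26 UTC (Aug 10).
Reykjavik is UTC+0, so local arrival is the same: 06:26 on Aug 10.
Layover = 08:11 − 06:26 = 1 hour 45 minutes.

1 hour 45 minutes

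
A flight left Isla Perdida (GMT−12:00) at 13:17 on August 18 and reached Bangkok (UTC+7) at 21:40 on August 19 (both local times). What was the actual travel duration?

Bangkok is 19:00 ahead of Isla Perdida.
Clock-face elapsed time (ignoring zones) is 32 hours 23 minutes.
Actual elapsed = 32 hours 23 minutes − 19:00 = 13 hours 23 minutes.

13 hours 23 minutes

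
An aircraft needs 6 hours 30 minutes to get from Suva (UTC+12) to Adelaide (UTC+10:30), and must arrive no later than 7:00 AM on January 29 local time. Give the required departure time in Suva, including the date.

Target arrival in UTC: 7:00 AM − 10:30 = 8:30 PM on Jan 28.
Subtract 6 hours 30 minutes → departure 2:00 PM UTC on Jan 28.
Suva is UTC+12:00: 2:00 PM + 12:00 = 2:00 AM on Jan 29.

2:00 AM on Jan 29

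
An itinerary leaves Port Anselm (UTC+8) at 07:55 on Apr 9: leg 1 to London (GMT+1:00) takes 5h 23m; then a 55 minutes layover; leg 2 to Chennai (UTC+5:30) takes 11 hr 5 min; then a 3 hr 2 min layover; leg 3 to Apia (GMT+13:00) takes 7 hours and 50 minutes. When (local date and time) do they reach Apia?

17:10 on April 10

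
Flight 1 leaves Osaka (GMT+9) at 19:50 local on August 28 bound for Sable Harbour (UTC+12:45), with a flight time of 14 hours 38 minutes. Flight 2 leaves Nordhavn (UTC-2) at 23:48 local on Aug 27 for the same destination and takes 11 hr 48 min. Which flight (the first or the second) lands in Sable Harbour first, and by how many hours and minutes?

the second, by 11 hours 52 minutes

Flight 1 in UTC: 19:50 − 9:00 = 10:50 on Aug 28.
+14 hours and 38 minutes → arrive 01:28 UTC on Aug 29.
Flight 2 in UTC: 23:48 + 2:00 = 01:48 on Aug 28.
+11 hours 48 minutes → arrive 13:36 UTC on Aug 28.
Flight 2 lands earlier by 11 hours 52 minutes.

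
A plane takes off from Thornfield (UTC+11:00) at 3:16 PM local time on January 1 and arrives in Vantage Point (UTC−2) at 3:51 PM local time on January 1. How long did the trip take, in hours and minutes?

Departure in UTC: 3:16 PM − 11:00 = 4:16 AM on Jan 1.
Arrival in UTC: 3:51 PM + 2:00 = 5:51 PM on Jan 1.
Elapsed = 5:51 PM − 4:16 AM = 13 hours 35 minutes.

13 hours 35 minutes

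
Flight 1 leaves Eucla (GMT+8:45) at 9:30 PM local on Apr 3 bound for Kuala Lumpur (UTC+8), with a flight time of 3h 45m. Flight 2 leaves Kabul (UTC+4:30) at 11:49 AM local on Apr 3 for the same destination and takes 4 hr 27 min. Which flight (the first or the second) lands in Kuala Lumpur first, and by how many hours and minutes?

Flight 1 in UTC: 9:30 PM − 8:45 = 12:45 PM on Apr 3.
+3 hours 45 minutes → arrive 4:30 PM UTC on Apr 3.
Flight 2 in UTC: 11:49 AM − 4:30 = 7:19 AM on Apr 3.
+4 hours and 27 minutes → arrive 11:46 AM UTC on Apr 3.
Flight 2 lands earlier by 4 hours 44 minutes.

the second, by 4 hours 44 minutes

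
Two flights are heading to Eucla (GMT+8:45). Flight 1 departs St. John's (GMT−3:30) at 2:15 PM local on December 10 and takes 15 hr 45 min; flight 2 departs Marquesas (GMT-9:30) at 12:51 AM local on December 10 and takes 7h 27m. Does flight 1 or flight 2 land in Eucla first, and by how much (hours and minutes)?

Flight 1 in UTC: 2:15 PM + 3:30 = 5:45 PM on Dec 10.
+15 hours 45 minutes → arrive 9:30 AM UTC on Dec 11.
Flight 2 in UTC: 12:51 AM + 9:30 = 10:21 AM on Dec 10.
+7 hours 27 minutes → arrive 5:48 PM UTC on Dec 10.
Flight 2 lands earlier by 15 hours 42 minutes.

the second, by 15 hours 42 minutes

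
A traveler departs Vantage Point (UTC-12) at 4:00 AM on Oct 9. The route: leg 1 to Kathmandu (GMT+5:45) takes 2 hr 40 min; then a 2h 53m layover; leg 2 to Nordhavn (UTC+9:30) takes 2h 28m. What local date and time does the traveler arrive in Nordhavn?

Convert departure to UTC: 4:00 AM + 12:00 = 4:00 PM UTC on Oct 9.
Add 2 hours 40 minutes leg 1 → 6:40 PM UTC.
Add 2 hours and 53 minutes layover in Kathmandu → 9:33 PM UTC.
Add 2 hours and 28 minutes leg 2 → 12:01 AM UTC (Oct 10).
Nordhavn is UTC+9:30, so local arrival = 12:01 AM + 9:30 = 9:31 AM on Oct 10.

9:31 AM on October 10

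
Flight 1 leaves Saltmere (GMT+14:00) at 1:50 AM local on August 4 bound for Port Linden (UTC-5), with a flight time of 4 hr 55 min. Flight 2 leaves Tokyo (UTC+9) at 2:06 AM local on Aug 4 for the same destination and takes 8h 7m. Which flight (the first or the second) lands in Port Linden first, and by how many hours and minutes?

Flight 1 in UTC: 1:50 AM − 14:00 = 11:50 AM on Aug 3.
+4 hours 55 minutes → arrive 4:45 PM UTC on Aug 3.
Flight 2 in UTC: 2:06 AM − 9:00 = 5:06 PM on Aug 3.
+8 hours and 7 minutes → arrive 1:13 AM UTC on Aug 4.
Flight 1 lands earlier by 8 hours 28 minutes.

the first, by 8 hours 28 minutes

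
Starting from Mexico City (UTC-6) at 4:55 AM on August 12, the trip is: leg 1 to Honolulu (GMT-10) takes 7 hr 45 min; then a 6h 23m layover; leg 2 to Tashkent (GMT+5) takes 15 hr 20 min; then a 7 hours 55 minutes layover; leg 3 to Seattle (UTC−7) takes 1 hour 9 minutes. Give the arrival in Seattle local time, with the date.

6:27 PM on August 13

Convert departure to UTC: 4:55 AM + 6:00 = 10:55 AM UTC on Aug 12.
Add 7 hours 45 minutes leg 1 → 6:40 PM UTC.
Add 6 hours and 23 minutes layover in Honolulu → 1:03 AM UTC (Aug 13).
Add 15 hours 20 minutes leg 2 → 4:23 PM UTC.
Add 7 hours and 55 minutes layover in Tashkent → 12:18 AM UTC (Aug 14).
Add 1 hour 9 minutes leg 3 → 1:27 AM UTC.
Seattle is UTC−7:00, so local arrival = 1:27 AM − 7:00 = 6:27 PM on Aug 13.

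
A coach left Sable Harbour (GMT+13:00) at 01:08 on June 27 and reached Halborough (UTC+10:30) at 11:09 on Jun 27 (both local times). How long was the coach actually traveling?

12 hours 31 minutes

Halborough is 2:30 behind Sable Harbour.
Clock-face elapsed time (ignoring zones) is 10 hours 1 minute.
Actual elapsed = 10 hours 1 minute + 2:30 = 12 hours 31 minutes.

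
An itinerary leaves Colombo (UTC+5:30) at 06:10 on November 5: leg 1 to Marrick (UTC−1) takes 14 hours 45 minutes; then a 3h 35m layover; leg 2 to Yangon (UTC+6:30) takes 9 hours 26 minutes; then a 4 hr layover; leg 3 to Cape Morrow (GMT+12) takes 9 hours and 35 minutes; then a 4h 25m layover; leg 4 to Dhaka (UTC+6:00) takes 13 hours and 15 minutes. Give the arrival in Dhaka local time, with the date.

17:41 on November 7

Convert departure to UTC: 06:10 − 5:30 = 00:40 UTC on Nov 5.
Add 14 hours 45 minutes leg 1 → 15:25 UTC.
Add 3 hours and 35 minutes layover in Marrick → 19:00 UTC.
Add 9 hours and 26 minutes leg 2 → 04:26 UTC (Nov 6).
Add 4 hours layover in Yangon → 08:26 UTC.
Add 9 hours and 35 minutes leg 3 → 18:01 UTC.
Add 4 hours 25 minutes layover in Cape Morrow → 22:26 UTC.
Add 13 hours and 15 minutes leg 4 → 11:41 UTC (Nov 7).
Dhaka is UTC+6:00, so local arrival = 11:41 + 6:00 = 17:41 on Nov 7.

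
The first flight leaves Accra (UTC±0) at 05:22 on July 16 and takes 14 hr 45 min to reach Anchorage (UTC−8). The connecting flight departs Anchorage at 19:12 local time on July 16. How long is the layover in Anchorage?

7 hours 5 minutes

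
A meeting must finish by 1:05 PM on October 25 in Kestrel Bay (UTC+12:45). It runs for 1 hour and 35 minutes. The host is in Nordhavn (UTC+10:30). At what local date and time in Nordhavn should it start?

9:15 AM on Oct 25

Target end time in UTC: 1:05 PM − 12:45 = 12:20 AM on Oct 25.
Subtract 1 hour and 35 minutes → start 10:45 PM UTC on Oct 24.
Nordhavn is UTC+10:30: 10:45 PM + 10:30 = 9:15 AM on Oct 25.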